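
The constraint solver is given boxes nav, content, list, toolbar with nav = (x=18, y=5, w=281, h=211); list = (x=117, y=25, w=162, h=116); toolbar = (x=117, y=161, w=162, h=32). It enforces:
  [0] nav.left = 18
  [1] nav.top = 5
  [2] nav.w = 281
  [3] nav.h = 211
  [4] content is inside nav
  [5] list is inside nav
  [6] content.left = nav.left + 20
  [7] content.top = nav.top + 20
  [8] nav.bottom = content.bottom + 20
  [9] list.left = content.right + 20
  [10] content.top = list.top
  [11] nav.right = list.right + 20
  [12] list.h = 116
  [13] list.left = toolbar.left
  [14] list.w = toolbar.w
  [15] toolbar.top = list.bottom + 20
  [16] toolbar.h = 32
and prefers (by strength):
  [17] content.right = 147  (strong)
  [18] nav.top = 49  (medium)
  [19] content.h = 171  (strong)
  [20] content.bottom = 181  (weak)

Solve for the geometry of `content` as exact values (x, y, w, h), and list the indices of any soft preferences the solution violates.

content = (x=38, y=25, w=59, h=171)
violated soft preferences: 17, 18, 20

1. content.x = 38  [content.left = nav.left + 20]
2. content.y = 25  [content.top = nav.top + 20]
3. content.h = 171  [nav.bottom = content.bottom + 20]
4. content.w = 59  [list.left = content.right + 20]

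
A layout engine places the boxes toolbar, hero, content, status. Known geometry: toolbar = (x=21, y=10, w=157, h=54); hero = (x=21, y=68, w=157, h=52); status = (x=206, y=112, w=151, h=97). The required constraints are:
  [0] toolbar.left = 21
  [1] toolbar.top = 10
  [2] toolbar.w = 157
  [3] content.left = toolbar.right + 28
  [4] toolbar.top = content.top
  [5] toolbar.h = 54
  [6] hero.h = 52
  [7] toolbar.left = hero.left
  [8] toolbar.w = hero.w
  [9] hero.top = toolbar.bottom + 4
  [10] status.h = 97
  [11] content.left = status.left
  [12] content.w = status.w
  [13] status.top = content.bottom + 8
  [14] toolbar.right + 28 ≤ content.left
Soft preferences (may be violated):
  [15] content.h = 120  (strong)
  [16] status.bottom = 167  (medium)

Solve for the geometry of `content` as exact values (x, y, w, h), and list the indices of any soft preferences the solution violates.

content = (x=206, y=10, w=151, h=94)
violated soft preferences: 15, 16

1. content.x = 206  [content.left = toolbar.right + 28]
2. content.y = 10  [toolbar.top = content.top]
3. content.w = 151  [content.w = status.w]
4. content.h = 94  [status.top = content.bottom + 8]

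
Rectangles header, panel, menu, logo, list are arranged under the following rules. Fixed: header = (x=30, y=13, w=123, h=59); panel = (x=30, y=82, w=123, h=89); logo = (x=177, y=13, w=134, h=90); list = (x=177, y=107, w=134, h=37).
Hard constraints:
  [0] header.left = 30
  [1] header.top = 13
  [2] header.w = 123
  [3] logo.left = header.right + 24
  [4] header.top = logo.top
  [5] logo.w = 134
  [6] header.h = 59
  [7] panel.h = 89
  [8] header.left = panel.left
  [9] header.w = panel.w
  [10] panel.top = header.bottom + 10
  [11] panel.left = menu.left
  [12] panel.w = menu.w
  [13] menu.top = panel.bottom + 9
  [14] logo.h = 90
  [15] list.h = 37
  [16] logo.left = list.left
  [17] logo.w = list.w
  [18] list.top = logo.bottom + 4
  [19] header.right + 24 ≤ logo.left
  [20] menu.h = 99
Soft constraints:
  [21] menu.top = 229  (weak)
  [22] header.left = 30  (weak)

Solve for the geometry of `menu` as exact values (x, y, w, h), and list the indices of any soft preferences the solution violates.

1. menu.x = 30  [panel.left = menu.left]
2. menu.w = 123  [panel.w = menu.w]
3. menu.y = 180  [menu.top = panel.bottom + 9]
4. menu.h = 99  [menu.h = 99]

menu = (x=30, y=180, w=123, h=99)
violated soft preferences: 21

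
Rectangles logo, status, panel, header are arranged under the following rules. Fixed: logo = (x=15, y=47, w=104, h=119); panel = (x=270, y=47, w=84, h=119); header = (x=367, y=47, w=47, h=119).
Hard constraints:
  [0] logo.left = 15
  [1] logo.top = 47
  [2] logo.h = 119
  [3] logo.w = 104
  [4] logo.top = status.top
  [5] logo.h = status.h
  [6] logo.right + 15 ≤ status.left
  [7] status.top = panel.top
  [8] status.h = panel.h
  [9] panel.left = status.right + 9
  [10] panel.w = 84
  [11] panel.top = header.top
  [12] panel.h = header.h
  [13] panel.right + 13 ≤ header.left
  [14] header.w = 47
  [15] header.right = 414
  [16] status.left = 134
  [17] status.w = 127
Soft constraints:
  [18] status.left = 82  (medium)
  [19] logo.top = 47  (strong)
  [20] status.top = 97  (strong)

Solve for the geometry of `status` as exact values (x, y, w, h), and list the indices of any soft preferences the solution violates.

1. status.y = 47  [logo.top = status.top]
2. status.h = 119  [logo.h = status.h]
3. status.x = 134  [status.left = 134]
4. status.w = 127  [status.w = 127]

status = (x=134, y=47, w=127, h=119)
violated soft preferences: 18, 20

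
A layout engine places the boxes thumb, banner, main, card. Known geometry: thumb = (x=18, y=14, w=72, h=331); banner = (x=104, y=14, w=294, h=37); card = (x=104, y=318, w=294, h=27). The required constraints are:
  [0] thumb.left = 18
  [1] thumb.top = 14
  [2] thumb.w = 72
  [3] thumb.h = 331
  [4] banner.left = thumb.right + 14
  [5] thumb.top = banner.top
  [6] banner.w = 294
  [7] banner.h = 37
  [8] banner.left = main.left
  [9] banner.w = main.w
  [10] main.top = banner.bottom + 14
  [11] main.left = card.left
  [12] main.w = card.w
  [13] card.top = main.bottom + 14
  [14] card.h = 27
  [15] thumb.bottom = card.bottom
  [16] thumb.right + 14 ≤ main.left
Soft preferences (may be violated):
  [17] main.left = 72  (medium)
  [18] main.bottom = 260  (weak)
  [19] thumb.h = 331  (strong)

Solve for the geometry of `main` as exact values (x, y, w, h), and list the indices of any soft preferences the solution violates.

1. main.x = 104  [banner.left = main.left]
2. main.w = 294  [banner.w = main.w]
3. main.y = 65  [main.top = banner.bottom + 14]
4. main.h = 239  [card.top = main.bottom + 14]

main = (x=104, y=65, w=294, h=239)
violated soft preferences: 17, 18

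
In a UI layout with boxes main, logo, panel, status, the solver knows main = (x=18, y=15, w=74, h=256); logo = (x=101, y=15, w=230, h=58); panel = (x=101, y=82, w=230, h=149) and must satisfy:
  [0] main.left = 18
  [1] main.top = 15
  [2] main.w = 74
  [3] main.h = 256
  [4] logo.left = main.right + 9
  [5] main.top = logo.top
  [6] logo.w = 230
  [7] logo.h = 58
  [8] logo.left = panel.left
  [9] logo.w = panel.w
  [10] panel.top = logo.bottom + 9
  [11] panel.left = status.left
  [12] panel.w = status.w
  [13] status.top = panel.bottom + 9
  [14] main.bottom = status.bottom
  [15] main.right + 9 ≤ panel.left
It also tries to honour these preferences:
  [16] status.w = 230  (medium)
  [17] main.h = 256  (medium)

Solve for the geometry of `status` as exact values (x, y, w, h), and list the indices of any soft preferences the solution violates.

1. status.x = 101  [panel.left = status.left]
2. status.w = 230  [panel.w = status.w]
3. status.y = 240  [status.top = panel.bottom + 9]
4. status.h = 31  [main.bottom = status.bottom]

status = (x=101, y=240, w=230, h=31)
violated soft preferences: none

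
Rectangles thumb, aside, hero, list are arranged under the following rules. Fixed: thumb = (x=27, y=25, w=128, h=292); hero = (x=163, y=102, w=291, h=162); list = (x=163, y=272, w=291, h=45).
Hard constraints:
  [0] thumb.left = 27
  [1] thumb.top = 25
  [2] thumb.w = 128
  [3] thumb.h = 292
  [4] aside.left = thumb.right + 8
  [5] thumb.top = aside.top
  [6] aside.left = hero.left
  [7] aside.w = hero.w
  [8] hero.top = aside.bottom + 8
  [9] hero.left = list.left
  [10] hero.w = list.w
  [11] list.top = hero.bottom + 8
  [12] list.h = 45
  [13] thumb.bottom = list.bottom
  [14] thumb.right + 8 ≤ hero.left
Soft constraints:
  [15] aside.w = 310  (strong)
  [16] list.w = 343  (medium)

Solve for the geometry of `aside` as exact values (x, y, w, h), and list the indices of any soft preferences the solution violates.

aside = (x=163, y=25, w=291, h=69)
violated soft preferences: 15, 16

1. aside.x = 163  [aside.left = thumb.right + 8]
2. aside.y = 25  [thumb.top = aside.top]
3. aside.w = 291  [aside.w = hero.w]
4. aside.h = 69  [hero.top = aside.bottom + 8]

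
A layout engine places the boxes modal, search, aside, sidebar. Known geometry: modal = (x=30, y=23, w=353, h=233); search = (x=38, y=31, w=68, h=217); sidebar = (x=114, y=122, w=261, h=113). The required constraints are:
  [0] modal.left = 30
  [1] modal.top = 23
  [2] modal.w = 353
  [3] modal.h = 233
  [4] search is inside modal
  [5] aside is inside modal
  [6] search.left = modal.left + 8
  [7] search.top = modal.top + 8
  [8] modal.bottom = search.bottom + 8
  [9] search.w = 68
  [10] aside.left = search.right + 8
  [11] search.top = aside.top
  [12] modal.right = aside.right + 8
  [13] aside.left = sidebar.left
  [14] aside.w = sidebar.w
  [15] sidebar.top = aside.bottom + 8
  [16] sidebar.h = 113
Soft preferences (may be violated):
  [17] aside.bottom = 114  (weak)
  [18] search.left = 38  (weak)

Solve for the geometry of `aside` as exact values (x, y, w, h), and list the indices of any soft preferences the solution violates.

1. aside.x = 114  [aside.left = search.right + 8]
2. aside.y = 31  [search.top = aside.top]
3. aside.w = 261  [modal.right = aside.right + 8]
4. aside.h = 83  [sidebar.top = aside.bottom + 8]

aside = (x=114, y=31, w=261, h=83)
violated soft preferences: none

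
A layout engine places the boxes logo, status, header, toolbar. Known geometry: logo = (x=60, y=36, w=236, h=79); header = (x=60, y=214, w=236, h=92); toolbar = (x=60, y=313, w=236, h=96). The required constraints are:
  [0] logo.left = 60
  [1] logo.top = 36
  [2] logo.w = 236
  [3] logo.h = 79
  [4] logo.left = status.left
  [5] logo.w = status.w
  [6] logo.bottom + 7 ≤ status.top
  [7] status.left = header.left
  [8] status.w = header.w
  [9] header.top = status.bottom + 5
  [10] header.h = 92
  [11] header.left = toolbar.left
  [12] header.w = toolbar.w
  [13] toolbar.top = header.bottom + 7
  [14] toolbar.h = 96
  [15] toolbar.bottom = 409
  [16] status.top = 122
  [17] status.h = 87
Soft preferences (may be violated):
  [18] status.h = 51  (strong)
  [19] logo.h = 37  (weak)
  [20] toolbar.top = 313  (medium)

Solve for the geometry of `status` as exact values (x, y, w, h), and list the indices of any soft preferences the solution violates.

1. status.x = 60  [logo.left = status.left]
2. status.w = 236  [logo.w = status.w]
3. status.y = 122  [status.top = 122]
4. status.h = 87  [status.h = 87]

status = (x=60, y=122, w=236, h=87)
violated soft preferences: 18, 19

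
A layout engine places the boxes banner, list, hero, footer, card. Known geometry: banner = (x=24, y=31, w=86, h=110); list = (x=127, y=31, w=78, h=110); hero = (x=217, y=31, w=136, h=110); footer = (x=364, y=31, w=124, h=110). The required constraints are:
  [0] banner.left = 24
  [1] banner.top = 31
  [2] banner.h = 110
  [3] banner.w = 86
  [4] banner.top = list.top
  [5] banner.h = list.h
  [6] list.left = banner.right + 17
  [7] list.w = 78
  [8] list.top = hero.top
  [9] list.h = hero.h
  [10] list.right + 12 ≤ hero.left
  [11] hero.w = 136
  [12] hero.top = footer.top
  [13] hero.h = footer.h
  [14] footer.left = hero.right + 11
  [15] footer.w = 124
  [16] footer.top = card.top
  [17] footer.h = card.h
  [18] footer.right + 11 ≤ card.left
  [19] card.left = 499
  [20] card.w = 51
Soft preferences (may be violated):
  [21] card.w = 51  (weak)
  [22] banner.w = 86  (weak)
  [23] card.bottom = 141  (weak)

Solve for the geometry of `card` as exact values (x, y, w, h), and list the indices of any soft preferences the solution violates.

1. card.y = 31  [footer.top = card.top]
2. card.h = 110  [footer.h = card.h]
3. card.x = 499  [card.left = 499]
4. card.w = 51  [card.w = 51]

card = (x=499, y=31, w=51, h=110)
violated soft preferences: none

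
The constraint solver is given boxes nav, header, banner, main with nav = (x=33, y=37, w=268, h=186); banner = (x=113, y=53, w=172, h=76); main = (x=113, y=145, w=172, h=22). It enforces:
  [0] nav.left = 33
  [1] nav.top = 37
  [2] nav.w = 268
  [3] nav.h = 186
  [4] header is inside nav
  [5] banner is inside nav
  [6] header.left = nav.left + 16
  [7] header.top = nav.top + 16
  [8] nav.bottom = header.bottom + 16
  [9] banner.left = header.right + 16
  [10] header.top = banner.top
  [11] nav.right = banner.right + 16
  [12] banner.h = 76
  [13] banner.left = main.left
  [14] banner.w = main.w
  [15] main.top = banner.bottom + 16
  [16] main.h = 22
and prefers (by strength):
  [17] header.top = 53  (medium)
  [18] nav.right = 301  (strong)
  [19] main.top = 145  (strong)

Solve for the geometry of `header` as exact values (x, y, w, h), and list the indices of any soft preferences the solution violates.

header = (x=49, y=53, w=48, h=154)
violated soft preferences: none

1. header.x = 49  [header.left = nav.left + 16]
2. header.y = 53  [header.top = nav.top + 16]
3. header.h = 154  [nav.bottom = header.bottom + 16]
4. header.w = 48  [banner.left = header.right + 16]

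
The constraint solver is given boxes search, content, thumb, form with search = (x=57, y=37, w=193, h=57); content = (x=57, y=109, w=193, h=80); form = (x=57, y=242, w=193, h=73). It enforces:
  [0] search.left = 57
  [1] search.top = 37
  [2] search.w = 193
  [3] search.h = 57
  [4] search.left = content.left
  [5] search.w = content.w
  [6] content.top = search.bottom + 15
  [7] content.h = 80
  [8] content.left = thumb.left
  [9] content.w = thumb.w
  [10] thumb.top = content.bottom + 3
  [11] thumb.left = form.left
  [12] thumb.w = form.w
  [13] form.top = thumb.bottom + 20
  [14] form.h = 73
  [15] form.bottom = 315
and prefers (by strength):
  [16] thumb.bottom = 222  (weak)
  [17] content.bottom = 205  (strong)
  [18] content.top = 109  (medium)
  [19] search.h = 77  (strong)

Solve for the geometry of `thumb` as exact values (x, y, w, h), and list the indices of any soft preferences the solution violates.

thumb = (x=57, y=192, w=193, h=30)
violated soft preferences: 17, 19

1. thumb.x = 57  [content.left = thumb.left]
2. thumb.w = 193  [content.w = thumb.w]
3. thumb.y = 192  [thumb.top = content.bottom + 3]
4. thumb.h = 30  [form.top = thumb.bottom + 20]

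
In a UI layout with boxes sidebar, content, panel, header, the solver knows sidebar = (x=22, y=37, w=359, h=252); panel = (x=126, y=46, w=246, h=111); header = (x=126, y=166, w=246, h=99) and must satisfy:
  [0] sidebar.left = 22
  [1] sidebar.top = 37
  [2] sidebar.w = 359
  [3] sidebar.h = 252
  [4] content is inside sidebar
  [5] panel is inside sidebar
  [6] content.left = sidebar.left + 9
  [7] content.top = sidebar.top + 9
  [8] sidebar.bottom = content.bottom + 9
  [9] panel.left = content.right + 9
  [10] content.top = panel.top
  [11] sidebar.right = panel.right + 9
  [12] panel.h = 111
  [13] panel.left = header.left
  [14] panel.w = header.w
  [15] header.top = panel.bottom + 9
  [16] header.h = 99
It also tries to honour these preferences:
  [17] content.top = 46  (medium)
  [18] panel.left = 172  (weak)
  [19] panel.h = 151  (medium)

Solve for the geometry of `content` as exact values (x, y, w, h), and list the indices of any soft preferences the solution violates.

1. content.x = 31  [content.left = sidebar.left + 9]
2. content.y = 46  [content.top = sidebar.top + 9]
3. content.h = 234  [sidebar.bottom = content.bottom + 9]
4. content.w = 86  [panel.left = content.right + 9]

content = (x=31, y=46, w=86, h=234)
violated soft preferences: 18, 19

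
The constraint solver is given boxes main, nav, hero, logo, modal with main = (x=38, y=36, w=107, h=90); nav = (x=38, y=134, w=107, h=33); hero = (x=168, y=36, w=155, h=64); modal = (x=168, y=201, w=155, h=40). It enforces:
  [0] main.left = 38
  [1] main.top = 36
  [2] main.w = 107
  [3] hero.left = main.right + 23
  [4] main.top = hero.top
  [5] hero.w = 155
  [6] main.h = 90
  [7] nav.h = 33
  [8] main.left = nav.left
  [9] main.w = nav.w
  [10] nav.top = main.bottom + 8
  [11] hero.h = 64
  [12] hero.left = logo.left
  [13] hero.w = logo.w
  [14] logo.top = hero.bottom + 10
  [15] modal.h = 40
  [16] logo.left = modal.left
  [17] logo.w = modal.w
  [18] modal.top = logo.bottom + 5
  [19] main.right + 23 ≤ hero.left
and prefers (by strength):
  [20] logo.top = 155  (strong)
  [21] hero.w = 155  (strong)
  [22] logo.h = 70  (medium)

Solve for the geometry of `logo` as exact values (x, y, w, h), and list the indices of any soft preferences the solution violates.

logo = (x=168, y=110, w=155, h=86)
violated soft preferences: 20, 22

1. logo.x = 168  [hero.left = logo.left]
2. logo.w = 155  [hero.w = logo.w]
3. logo.y = 110  [logo.top = hero.bottom + 10]
4. logo.h = 86  [modal.top = logo.bottom + 5]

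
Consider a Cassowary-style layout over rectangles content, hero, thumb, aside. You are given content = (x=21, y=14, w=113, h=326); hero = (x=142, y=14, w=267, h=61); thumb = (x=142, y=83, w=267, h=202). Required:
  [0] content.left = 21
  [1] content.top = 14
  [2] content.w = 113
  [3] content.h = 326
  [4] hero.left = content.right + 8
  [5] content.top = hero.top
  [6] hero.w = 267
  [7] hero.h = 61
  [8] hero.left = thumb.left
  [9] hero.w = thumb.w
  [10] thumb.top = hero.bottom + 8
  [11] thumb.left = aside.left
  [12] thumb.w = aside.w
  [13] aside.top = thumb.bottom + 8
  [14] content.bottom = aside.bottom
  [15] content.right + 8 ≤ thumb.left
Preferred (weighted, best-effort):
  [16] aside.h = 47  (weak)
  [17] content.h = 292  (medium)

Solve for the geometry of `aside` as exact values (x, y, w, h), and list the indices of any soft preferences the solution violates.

1. aside.x = 142  [thumb.left = aside.left]
2. aside.w = 267  [thumb.w = aside.w]
3. aside.y = 293  [aside.top = thumb.bottom + 8]
4. aside.h = 47  [content.bottom = aside.bottom]

aside = (x=142, y=293, w=267, h=47)
violated soft preferences: 17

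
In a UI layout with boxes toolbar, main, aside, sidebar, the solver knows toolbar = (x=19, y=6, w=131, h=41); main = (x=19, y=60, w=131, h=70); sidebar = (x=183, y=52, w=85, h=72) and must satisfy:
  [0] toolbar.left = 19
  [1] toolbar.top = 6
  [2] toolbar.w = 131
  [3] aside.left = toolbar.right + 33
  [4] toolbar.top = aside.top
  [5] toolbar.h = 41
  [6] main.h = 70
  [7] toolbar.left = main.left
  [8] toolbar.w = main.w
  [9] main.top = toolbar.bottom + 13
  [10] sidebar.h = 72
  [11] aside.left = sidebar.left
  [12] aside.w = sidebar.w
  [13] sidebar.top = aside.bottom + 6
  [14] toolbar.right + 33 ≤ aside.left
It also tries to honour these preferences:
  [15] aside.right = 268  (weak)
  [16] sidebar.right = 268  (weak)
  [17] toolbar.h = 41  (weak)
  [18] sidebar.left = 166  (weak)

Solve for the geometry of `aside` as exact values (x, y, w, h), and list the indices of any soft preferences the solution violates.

aside = (x=183, y=6, w=85, h=40)
violated soft preferences: 18

1. aside.x = 183  [aside.left = toolbar.right + 33]
2. aside.y = 6  [toolbar.top = aside.top]
3. aside.w = 85  [aside.w = sidebar.w]
4. aside.h = 40  [sidebar.top = aside.bottom + 6]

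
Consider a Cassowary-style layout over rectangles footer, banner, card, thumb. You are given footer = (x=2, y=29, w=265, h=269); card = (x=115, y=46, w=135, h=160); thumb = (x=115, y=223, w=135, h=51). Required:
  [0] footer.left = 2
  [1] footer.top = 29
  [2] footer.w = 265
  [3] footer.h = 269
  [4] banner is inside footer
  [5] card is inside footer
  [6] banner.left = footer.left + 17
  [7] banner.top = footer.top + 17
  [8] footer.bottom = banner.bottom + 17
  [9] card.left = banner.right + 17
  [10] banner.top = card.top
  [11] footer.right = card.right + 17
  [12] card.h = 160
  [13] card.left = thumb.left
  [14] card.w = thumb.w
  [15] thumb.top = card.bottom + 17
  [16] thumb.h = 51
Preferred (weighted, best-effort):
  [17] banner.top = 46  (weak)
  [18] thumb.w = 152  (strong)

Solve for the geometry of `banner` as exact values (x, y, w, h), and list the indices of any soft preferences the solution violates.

banner = (x=19, y=46, w=79, h=235)
violated soft preferences: 18

1. banner.x = 19  [banner.left = footer.left + 17]
2. banner.y = 46  [banner.top = footer.top + 17]
3. banner.h = 235  [footer.bottom = banner.bottom + 17]
4. banner.w = 79  [card.left = banner.right + 17]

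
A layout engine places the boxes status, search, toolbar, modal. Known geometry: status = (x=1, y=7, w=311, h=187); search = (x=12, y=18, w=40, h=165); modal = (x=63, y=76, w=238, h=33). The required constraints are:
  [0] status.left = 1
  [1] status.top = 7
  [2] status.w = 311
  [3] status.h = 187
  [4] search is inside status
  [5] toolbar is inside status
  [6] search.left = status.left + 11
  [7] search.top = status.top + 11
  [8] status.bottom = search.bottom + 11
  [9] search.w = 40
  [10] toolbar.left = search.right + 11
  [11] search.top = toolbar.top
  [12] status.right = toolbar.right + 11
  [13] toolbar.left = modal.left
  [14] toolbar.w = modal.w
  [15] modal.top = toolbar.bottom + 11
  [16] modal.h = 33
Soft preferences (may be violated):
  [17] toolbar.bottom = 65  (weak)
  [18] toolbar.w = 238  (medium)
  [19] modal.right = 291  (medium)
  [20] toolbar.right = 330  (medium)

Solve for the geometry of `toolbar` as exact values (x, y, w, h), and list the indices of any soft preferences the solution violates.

toolbar = (x=63, y=18, w=238, h=47)
violated soft preferences: 19, 20

1. toolbar.x = 63  [toolbar.left = search.right + 11]
2. toolbar.y = 18  [search.top = toolbar.top]
3. toolbar.w = 238  [status.right = toolbar.right + 11]
4. toolbar.h = 47  [modal.top = toolbar.bottom + 11]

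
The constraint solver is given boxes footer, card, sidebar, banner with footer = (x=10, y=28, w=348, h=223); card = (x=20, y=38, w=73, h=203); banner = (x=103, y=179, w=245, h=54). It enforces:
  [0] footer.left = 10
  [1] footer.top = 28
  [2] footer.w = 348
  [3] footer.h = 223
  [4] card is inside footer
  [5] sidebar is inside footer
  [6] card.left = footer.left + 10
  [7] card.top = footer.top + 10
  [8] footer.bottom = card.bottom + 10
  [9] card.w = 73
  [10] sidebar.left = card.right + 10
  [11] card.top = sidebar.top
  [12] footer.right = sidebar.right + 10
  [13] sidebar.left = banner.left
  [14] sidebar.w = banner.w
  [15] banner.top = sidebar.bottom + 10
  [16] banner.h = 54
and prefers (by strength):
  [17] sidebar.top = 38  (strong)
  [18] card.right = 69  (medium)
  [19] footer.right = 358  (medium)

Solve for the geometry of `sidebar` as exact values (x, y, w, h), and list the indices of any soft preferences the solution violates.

1. sidebar.x = 103  [sidebar.left = card.right + 10]
2. sidebar.y = 38  [card.top = sidebar.top]
3. sidebar.w = 245  [footer.right = sidebar.right + 10]
4. sidebar.h = 131  [banner.top = sidebar.bottom + 10]

sidebar = (x=103, y=38, w=245, h=131)
violated soft preferences: 18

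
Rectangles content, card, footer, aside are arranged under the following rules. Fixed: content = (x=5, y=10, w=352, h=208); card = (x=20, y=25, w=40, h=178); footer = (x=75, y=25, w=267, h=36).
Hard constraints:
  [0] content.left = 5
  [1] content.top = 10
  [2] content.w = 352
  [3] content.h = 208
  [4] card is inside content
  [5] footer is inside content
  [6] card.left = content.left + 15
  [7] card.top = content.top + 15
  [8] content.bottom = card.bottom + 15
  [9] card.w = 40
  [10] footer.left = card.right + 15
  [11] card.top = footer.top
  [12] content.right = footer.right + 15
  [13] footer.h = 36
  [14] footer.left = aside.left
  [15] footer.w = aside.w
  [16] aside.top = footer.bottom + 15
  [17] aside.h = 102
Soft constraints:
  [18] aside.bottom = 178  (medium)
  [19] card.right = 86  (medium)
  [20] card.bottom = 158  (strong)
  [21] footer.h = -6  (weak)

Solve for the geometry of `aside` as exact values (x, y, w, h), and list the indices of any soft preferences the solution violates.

1. aside.x = 75  [footer.left = aside.left]
2. aside.w = 267  [footer.w = aside.w]
3. aside.y = 76  [aside.top = footer.bottom + 15]
4. aside.h = 102  [aside.h = 102]

aside = (x=75, y=76, w=267, h=102)
violated soft preferences: 19, 20, 21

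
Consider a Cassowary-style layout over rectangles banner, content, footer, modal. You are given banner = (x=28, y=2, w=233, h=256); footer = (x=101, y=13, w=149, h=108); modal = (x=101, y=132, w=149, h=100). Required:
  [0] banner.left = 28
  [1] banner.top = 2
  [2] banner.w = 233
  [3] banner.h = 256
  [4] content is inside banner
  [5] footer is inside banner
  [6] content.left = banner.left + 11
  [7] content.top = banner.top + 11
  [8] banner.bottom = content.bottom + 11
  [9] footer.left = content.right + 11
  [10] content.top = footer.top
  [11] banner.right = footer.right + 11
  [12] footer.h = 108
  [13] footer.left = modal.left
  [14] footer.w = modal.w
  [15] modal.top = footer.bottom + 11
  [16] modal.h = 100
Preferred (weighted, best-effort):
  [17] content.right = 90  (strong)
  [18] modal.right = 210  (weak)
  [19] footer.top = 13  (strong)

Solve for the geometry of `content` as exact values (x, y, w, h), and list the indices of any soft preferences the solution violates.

1. content.x = 39  [content.left = banner.left + 11]
2. content.y = 13  [content.top = banner.top + 11]
3. content.h = 234  [banner.bottom = content.bottom + 11]
4. content.w = 51  [footer.left = content.right + 11]

content = (x=39, y=13, w=51, h=234)
violated soft preferences: 18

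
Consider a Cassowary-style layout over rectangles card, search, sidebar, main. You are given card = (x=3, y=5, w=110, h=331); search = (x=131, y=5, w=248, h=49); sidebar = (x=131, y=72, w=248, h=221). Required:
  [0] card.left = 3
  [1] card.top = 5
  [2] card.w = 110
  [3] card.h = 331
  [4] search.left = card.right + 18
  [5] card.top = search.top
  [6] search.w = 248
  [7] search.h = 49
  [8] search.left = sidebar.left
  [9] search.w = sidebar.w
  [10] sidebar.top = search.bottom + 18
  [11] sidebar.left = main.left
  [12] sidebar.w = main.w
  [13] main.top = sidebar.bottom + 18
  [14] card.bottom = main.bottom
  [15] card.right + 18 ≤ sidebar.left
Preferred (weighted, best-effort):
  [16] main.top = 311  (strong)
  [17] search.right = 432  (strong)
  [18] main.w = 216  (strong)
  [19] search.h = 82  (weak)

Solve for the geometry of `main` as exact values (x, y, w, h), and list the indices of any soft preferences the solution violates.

1. main.x = 131  [sidebar.left = main.left]
2. main.w = 248  [sidebar.w = main.w]
3. main.y = 311  [main.top = sidebar.bottom + 18]
4. main.h = 25  [card.bottom = main.bottom]

main = (x=131, y=311, w=248, h=25)
violated soft preferences: 17, 18, 19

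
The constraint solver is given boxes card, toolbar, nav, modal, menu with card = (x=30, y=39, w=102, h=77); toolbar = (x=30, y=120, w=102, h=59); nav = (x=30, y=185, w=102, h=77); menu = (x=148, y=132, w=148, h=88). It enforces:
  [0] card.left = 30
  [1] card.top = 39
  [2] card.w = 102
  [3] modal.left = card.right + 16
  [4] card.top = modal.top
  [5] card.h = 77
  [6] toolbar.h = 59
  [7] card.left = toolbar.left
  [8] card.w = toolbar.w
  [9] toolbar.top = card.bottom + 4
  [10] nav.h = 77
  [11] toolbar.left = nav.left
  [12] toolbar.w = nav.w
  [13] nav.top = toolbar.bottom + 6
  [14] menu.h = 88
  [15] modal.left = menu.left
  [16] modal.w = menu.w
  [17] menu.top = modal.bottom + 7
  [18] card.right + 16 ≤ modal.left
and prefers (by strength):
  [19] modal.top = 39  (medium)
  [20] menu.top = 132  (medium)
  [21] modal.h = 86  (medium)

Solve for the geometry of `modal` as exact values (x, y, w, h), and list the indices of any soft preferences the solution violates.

1. modal.x = 148  [modal.left = card.right + 16]
2. modal.y = 39  [card.top = modal.top]
3. modal.w = 148  [modal.w = menu.w]
4. modal.h = 86  [menu.top = modal.bottom + 7]

modal = (x=148, y=39, w=148, h=86)
violated soft preferences: none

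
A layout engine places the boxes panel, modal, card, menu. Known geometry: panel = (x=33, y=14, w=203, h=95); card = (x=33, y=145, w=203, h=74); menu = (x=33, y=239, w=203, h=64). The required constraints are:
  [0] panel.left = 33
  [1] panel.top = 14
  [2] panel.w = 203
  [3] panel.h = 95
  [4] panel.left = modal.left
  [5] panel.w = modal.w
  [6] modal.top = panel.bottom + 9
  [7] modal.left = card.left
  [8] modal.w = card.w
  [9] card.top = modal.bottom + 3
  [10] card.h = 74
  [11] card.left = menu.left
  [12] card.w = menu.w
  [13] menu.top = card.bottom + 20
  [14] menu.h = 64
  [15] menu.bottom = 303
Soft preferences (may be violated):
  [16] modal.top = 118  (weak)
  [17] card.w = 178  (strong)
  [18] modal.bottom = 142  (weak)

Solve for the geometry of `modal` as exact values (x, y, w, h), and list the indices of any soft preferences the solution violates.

1. modal.x = 33  [panel.left = modal.left]
2. modal.w = 203  [panel.w = modal.w]
3. modal.y = 118  [modal.top = panel.bottom + 9]
4. modal.h = 24  [card.top = modal.bottom + 3]

modal = (x=33, y=118, w=203, h=24)
violated soft preferences: 17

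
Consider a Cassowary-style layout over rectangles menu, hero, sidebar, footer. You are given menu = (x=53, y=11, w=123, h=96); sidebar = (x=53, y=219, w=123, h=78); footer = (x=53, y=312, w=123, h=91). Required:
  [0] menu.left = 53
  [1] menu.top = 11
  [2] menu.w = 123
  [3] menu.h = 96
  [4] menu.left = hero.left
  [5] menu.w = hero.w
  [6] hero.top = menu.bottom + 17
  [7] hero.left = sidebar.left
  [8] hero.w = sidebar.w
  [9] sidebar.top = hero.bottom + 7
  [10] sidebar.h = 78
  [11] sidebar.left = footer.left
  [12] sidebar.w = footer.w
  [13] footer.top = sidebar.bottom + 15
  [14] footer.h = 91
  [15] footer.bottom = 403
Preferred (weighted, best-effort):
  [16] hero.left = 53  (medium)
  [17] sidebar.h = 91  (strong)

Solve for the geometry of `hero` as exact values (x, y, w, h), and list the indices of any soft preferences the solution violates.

hero = (x=53, y=124, w=123, h=88)
violated soft preferences: 17

1. hero.x = 53  [menu.left = hero.left]
2. hero.w = 123  [menu.w = hero.w]
3. hero.y = 124  [hero.top = menu.bottom + 17]
4. hero.h = 88  [sidebar.top = hero.bottom + 7]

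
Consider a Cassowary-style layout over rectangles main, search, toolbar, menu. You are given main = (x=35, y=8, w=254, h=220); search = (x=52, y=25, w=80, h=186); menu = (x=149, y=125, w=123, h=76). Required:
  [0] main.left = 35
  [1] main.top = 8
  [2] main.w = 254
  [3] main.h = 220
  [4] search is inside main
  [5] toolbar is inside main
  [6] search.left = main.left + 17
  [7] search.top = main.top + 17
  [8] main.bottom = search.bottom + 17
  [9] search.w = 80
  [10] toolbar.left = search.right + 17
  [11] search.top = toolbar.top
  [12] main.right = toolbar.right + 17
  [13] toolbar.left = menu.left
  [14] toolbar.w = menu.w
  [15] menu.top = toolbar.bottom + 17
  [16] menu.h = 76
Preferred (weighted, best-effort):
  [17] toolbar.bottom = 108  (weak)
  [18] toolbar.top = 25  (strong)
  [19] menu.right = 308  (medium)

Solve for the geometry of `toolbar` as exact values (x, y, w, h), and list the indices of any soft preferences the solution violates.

toolbar = (x=149, y=25, w=123, h=83)
violated soft preferences: 19

1. toolbar.x = 149  [toolbar.left = search.right + 17]
2. toolbar.y = 25  [search.top = toolbar.top]
3. toolbar.w = 123  [main.right = toolbar.right + 17]
4. toolbar.h = 83  [menu.top = toolbar.bottom + 17]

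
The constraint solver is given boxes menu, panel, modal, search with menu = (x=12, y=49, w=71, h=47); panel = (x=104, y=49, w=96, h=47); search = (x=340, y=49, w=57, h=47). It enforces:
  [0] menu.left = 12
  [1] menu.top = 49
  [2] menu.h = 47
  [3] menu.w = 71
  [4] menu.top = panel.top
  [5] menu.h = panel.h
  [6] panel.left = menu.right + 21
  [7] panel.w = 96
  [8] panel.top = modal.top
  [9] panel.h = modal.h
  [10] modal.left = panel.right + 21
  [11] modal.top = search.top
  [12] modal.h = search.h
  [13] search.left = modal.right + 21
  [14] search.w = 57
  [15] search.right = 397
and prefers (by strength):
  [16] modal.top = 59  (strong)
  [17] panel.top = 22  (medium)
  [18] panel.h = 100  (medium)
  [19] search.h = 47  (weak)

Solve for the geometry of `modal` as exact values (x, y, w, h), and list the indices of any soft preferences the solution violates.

1. modal.y = 49  [panel.top = modal.top]
2. modal.h = 47  [panel.h = modal.h]
3. modal.x = 221  [modal.left = panel.right + 21]
4. modal.w = 98  [search.left = modal.right + 21]

modal = (x=221, y=49, w=98, h=47)
violated soft preferences: 16, 17, 18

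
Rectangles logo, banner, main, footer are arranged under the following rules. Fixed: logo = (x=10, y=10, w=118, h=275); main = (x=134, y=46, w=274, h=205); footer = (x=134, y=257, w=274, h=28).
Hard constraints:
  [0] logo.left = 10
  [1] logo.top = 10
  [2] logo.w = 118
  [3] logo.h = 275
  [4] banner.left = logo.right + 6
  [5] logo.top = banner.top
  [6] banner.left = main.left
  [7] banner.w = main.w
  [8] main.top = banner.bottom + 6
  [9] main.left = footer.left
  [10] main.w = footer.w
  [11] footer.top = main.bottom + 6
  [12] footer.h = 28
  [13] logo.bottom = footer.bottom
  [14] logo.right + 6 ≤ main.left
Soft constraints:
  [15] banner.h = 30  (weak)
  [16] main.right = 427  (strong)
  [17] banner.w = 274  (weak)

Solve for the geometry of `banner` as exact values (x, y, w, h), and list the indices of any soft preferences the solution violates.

banner = (x=134, y=10, w=274, h=30)
violated soft preferences: 16

1. banner.x = 134  [banner.left = logo.right + 6]
2. banner.y = 10  [logo.top = banner.top]
3. banner.w = 274  [banner.w = main.w]
4. banner.h = 30  [main.top = banner.bottom + 6]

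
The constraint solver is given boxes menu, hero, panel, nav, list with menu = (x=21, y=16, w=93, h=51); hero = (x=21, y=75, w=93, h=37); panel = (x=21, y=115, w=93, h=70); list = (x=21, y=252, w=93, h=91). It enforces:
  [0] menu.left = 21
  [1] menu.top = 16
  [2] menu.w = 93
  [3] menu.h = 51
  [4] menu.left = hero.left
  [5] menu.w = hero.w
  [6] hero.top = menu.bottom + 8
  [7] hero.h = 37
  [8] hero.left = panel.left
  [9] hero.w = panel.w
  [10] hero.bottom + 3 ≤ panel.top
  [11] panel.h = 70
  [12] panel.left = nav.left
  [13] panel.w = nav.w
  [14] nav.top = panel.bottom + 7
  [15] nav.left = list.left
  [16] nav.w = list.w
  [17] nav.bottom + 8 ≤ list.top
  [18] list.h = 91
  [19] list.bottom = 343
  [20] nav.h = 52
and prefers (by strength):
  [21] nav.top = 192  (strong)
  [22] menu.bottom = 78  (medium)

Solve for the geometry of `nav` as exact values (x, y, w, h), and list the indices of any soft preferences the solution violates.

1. nav.x = 21  [panel.left = nav.left]
2. nav.w = 93  [panel.w = nav.w]
3. nav.y = 192  [nav.top = panel.bottom + 7]
4. nav.h = 52  [nav.h = 52]

nav = (x=21, y=192, w=93, h=52)
violated soft preferences: 22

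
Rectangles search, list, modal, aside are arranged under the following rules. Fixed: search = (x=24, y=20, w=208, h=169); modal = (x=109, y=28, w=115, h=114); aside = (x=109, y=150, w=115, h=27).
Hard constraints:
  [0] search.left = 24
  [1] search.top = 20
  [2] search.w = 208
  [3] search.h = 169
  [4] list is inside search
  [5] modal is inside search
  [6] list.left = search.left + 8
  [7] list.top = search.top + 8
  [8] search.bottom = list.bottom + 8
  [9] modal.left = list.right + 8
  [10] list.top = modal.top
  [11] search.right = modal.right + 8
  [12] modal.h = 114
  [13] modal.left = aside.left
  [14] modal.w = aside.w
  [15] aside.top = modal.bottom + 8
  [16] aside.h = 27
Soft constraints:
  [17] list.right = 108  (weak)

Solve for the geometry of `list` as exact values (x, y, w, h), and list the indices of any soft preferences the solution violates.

1. list.x = 32  [list.left = search.left + 8]
2. list.y = 28  [list.top = search.top + 8]
3. list.h = 153  [search.bottom = list.bottom + 8]
4. list.w = 69  [modal.left = list.right + 8]

list = (x=32, y=28, w=69, h=153)
violated soft preferences: 17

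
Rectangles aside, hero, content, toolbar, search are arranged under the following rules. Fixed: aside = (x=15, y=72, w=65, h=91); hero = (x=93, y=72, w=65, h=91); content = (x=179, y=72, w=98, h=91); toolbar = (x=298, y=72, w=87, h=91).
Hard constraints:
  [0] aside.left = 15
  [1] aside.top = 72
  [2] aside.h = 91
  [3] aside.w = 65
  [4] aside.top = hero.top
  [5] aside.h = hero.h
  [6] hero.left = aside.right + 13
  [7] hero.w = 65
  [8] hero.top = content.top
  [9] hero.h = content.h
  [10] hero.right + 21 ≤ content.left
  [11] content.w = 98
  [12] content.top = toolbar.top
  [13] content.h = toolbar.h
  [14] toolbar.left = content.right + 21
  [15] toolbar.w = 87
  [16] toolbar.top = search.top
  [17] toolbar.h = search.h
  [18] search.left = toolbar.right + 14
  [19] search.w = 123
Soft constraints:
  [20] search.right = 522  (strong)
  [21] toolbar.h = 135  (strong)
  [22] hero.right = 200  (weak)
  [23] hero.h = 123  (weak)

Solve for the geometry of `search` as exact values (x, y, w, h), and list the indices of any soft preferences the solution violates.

search = (x=399, y=72, w=123, h=91)
violated soft preferences: 21, 22, 23

1. search.y = 72  [toolbar.top = search.top]
2. search.h = 91  [toolbar.h = search.h]
3. search.x = 399  [search.left = toolbar.right + 14]
4. search.w = 123  [search.w = 123]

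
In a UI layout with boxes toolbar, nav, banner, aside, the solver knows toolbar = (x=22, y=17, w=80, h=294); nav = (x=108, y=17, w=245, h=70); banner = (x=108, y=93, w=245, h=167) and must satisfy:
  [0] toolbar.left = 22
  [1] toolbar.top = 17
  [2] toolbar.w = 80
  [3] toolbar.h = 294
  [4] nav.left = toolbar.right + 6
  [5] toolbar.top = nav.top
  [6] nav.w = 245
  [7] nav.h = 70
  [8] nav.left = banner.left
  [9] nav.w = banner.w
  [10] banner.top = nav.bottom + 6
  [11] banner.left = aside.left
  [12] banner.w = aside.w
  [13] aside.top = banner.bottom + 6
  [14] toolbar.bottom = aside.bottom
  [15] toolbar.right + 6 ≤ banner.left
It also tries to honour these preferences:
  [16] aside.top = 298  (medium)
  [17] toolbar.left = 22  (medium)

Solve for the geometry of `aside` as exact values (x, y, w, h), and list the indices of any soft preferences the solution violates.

aside = (x=108, y=266, w=245, h=45)
violated soft preferences: 16

1. aside.x = 108  [banner.left = aside.left]
2. aside.w = 245  [banner.w = aside.w]
3. aside.y = 266  [aside.top = banner.bottom + 6]
4. aside.h = 45  [toolbar.bottom = aside.bottom]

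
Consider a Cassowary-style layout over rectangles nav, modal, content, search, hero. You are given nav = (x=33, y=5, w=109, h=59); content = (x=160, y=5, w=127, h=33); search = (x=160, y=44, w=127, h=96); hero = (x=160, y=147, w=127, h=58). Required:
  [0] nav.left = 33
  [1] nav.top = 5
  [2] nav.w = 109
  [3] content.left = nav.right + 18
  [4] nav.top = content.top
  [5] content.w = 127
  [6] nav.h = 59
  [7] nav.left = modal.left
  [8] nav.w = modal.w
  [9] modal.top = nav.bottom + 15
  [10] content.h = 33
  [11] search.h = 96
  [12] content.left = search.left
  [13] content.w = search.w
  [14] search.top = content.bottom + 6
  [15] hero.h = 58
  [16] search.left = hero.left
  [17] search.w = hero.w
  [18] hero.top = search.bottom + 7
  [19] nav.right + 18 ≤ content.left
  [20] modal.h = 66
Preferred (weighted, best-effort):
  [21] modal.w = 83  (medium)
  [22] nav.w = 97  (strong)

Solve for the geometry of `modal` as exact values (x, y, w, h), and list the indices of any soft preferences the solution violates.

modal = (x=33, y=79, w=109, h=66)
violated soft preferences: 21, 22

1. modal.x = 33  [nav.left = modal.left]
2. modal.w = 109  [nav.w = modal.w]
3. modal.y = 79  [modal.top = nav.bottom + 15]
4. modal.h = 66  [modal.h = 66]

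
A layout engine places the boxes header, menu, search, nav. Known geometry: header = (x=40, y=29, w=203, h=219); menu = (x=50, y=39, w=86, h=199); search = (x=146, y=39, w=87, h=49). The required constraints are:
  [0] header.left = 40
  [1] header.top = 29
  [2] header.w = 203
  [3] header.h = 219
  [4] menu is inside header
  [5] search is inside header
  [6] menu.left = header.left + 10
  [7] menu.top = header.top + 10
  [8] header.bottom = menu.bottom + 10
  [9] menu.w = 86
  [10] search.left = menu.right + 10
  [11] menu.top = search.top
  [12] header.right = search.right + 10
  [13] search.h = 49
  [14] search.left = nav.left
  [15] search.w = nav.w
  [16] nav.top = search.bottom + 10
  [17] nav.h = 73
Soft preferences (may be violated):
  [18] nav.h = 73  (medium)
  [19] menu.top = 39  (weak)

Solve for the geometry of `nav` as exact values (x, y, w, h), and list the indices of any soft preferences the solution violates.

1. nav.x = 146  [search.left = nav.left]
2. nav.w = 87  [search.w = nav.w]
3. nav.y = 98  [nav.top = search.bottom + 10]
4. nav.h = 73  [nav.h = 73]

nav = (x=146, y=98, w=87, h=73)
violated soft preferences: none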